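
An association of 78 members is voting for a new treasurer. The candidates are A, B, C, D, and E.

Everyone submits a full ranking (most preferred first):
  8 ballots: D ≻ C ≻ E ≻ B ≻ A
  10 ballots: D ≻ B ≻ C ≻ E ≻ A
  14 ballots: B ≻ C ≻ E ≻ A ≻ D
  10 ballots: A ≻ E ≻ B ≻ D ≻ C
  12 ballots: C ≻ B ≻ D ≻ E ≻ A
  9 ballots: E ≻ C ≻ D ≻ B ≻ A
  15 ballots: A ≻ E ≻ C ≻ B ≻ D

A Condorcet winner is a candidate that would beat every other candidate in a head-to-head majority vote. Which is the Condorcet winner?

C vs A: 53–25
C vs B: 44–34
C vs D: 50–28
C vs E: 44–34
C beats every other candidate.

C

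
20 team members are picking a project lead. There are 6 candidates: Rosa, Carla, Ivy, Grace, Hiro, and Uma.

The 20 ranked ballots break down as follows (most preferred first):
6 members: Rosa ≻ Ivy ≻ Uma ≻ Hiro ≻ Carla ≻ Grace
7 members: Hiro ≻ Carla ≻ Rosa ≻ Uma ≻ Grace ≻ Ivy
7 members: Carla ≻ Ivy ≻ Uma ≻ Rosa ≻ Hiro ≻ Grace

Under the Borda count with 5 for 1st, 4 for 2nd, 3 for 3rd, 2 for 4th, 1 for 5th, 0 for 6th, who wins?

Carla

Rosa: 6×5 + 7×3 + 7×2 = 65
Carla: 6×1 + 7×4 + 7×5 = 69
Ivy: 6×4 + 7×0 + 7×4 = 52
Grace: 6×0 + 7×1 + 7×0 = 7
Hiro: 6×2 + 7×5 + 7×1 = 54
Uma: 6×3 + 7×2 + 7×3 = 53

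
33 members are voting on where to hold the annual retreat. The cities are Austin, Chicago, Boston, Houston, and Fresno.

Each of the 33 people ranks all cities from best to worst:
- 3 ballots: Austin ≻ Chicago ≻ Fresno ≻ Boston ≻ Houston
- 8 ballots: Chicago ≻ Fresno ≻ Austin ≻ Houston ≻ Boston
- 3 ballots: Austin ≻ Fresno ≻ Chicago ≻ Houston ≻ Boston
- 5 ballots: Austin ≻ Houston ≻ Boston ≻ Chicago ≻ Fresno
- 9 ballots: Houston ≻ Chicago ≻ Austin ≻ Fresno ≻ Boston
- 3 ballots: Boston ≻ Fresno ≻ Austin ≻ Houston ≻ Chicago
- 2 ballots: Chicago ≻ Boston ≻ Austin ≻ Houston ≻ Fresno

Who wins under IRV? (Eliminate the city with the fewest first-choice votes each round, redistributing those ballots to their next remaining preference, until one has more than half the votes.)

Chicago

Round 1: Austin 11, Chicago 10, Boston 3, Houston 9, Fresno 0. Fresno eliminated.
Round 2: Austin 11, Chicago 10, Boston 3, Houston 9. Boston eliminated.
Round 3: Austin 14, Chicago 10, Houston 9. Houston eliminated.
Round 4: Austin 14, Chicago 19. Chicago has a majority (≥17).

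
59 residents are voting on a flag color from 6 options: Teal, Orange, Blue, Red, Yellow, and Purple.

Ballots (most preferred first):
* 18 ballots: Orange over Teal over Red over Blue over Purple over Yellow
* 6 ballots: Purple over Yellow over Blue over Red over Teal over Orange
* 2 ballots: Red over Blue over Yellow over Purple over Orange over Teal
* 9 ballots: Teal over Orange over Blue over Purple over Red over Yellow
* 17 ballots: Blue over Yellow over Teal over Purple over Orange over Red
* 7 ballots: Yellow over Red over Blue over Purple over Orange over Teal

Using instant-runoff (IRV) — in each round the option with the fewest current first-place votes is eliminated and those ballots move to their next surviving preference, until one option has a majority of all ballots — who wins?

Round 1: Teal 9, Orange 18, Blue 17, Red 2, Yellow 7, Purple 6. Red eliminated.
Round 2: Teal 9, Orange 18, Blue 19, Yellow 7, Purple 6. Purple eliminated.
Round 3: Teal 9, Orange 18, Blue 19, Yellow 13. Teal eliminated.
Round 4: Orange 27, Blue 19, Yellow 13. Yellow eliminated.
Round 5: Orange 27, Blue 32. Blue has a majority (≥30).

Blue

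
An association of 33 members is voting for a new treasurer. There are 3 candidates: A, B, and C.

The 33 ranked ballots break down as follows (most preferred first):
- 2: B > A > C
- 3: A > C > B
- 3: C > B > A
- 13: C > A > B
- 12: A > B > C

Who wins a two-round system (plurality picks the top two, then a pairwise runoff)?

Round 1 first-place votes: A 15, B 2, C 16. C and A advance.
Runoff: C is ranked above A on 16 ballots, A above C on 17.

A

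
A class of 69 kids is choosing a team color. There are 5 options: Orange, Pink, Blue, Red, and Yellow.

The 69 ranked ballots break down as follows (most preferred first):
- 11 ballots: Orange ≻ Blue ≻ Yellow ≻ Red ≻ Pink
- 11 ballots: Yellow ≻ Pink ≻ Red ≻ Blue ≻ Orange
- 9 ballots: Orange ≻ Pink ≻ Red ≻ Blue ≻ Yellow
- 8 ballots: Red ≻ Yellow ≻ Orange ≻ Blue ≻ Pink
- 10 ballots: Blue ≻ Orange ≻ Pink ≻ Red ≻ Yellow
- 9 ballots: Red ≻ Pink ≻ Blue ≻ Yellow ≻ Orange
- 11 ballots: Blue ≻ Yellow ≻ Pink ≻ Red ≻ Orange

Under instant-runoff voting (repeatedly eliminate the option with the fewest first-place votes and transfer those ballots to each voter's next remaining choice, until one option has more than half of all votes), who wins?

Red

Round 1: Orange 20, Pink 0, Blue 21, Red 17, Yellow 11. Pink eliminated.
Round 2: Orange 20, Blue 21, Red 17, Yellow 11. Yellow eliminated.
Round 3: Orange 20, Blue 21, Red 28. Orange eliminated.
Round 4: Blue 32, Red 37. Red has a majority (≥35).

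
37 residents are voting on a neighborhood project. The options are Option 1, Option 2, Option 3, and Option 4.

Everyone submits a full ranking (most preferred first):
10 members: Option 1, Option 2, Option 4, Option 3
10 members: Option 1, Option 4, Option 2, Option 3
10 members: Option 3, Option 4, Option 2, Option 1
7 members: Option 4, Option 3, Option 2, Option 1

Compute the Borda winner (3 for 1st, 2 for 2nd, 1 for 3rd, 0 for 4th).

Option 1: 10×3 + 10×3 + 10×0 + 7×0 = 60
Option 2: 10×2 + 10×1 + 10×1 + 7×1 = 47
Option 3: 10×0 + 10×0 + 10×3 + 7×2 = 44
Option 4: 10×1 + 10×2 + 10×2 + 7×3 = 71

Option 4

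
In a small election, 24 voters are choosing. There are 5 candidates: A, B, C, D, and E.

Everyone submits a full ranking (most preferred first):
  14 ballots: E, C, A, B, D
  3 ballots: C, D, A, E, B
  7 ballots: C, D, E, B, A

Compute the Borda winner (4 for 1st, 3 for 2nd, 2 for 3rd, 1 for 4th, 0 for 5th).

C

A: 14×2 + 3×2 + 7×0 = 34
B: 14×1 + 3×0 + 7×1 = 21
C: 14×3 + 3×4 + 7×4 = 82
D: 14×0 + 3×3 + 7×3 = 30
E: 14×4 + 3×1 + 7×2 = 73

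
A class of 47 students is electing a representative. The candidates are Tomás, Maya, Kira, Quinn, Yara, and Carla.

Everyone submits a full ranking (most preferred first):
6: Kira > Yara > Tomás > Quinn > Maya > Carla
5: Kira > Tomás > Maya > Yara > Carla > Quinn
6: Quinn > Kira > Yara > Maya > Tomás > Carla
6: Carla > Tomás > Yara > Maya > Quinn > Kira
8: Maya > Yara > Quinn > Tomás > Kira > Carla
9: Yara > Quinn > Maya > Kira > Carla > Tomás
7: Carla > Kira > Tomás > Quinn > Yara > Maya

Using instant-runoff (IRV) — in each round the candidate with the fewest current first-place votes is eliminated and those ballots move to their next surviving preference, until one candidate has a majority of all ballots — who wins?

Kira

Round 1: Tomás 0, Maya 8, Kira 11, Quinn 6, Yara 9, Carla 13. Tomás eliminated.
Round 2: Maya 8, Kira 11, Quinn 6, Yara 9, Carla 13. Quinn eliminated.
Round 3: Maya 8, Kira 17, Yara 9, Carla 13. Maya eliminated.
Round 4: Kira 17, Yara 17, Carla 13. Carla eliminated.
Round 5: Kira 24, Yara 23. Kira has a majority (≥24).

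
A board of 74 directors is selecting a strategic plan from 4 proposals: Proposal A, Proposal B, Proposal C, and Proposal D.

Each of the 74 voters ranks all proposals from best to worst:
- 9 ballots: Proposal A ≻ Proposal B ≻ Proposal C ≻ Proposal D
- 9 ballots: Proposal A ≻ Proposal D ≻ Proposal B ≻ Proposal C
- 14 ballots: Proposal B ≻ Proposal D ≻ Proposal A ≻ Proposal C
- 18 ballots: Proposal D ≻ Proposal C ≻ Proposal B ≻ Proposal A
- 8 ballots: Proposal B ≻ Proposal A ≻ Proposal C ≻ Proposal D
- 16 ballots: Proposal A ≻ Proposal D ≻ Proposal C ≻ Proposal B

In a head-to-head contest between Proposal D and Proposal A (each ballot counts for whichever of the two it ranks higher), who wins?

Proposal A

Proposal D is ranked above Proposal A on 32 ballots; Proposal A above Proposal D on 42.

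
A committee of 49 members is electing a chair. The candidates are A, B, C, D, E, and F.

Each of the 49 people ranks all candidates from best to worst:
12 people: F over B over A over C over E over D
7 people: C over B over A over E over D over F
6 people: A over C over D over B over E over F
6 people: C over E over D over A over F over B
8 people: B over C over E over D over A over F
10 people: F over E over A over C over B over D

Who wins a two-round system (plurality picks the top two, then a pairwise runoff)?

Round 1 first-place votes: A 6, B 8, C 13, D 0, E 0, F 22. F and C advance.
Runoff: F is ranked above C on 22 ballots, C above F on 27.

C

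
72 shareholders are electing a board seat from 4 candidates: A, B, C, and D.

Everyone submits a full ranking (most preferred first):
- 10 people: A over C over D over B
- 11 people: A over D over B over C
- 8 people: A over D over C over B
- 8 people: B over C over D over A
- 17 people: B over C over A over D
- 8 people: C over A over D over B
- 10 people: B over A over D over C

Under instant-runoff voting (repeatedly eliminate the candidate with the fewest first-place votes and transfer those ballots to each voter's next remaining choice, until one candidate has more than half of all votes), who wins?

Round 1: A 29, B 35, C 8, D 0. D eliminated.
Round 2: A 29, B 35, C 8. C eliminated.
Round 3: A 37, B 35. A has a majority (≥37).

A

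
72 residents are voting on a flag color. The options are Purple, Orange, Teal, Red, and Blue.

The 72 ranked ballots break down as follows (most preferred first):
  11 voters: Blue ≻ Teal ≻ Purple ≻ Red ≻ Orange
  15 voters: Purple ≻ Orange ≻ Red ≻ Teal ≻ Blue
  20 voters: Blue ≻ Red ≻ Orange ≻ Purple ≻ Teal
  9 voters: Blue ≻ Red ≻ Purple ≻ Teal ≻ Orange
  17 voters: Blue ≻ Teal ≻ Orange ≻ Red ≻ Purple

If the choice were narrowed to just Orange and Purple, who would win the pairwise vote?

Orange

Orange is ranked above Purple on 37 ballots; Purple above Orange on 35.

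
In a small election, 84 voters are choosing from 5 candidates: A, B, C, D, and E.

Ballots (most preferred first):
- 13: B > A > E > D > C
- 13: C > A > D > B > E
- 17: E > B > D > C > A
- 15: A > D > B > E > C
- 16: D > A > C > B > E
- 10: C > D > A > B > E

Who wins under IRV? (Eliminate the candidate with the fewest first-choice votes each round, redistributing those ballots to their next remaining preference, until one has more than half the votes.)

A

Round 1: A 15, B 13, C 23, D 16, E 17. B eliminated.
Round 2: A 28, C 23, D 16, E 17. D eliminated.
Round 3: A 44, C 23, E 17. A has a majority (≥43).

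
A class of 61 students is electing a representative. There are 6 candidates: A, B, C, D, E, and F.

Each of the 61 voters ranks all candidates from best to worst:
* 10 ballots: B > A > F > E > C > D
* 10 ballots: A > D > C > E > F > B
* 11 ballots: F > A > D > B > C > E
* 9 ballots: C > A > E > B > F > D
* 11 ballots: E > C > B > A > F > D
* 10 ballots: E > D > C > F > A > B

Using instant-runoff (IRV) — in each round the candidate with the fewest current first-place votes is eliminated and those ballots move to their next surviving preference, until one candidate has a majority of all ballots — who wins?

A

Round 1: A 10, B 10, C 9, D 0, E 21, F 11. D eliminated.
Round 2: A 10, B 10, C 9, E 21, F 11. C eliminated.
Round 3: A 19, B 10, E 21, F 11. B eliminated.
Round 4: A 29, E 21, F 11. F eliminated.
Round 5: A 40, E 21. A has a majority (≥31).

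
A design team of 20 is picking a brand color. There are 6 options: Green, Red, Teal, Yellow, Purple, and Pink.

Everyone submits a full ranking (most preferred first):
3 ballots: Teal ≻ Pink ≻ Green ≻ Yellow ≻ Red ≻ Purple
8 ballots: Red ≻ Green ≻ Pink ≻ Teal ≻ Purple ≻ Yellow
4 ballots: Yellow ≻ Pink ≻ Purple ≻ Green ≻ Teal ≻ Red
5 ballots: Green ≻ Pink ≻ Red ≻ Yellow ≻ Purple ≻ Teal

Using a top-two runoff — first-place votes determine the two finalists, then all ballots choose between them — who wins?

Round 1 first-place votes: Green 5, Red 8, Teal 3, Yellow 4, Purple 0, Pink 0. Red and Green advance.
Runoff: Red is ranked above Green on 8 ballots, Green above Red on 12.

Green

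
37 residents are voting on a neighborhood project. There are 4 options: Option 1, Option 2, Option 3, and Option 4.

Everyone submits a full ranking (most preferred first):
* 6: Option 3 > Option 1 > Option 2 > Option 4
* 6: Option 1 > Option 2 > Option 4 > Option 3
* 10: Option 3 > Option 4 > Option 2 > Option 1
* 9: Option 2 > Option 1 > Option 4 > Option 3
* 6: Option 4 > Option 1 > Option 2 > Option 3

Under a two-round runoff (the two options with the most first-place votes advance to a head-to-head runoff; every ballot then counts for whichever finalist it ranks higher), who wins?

Round 1 first-place votes: Option 1 6, Option 2 9, Option 3 16, Option 4 6. Option 3 and Option 2 advance.
Runoff: Option 3 is ranked above Option 2 on 16 ballots, Option 2 above Option 3 on 21.

Option 2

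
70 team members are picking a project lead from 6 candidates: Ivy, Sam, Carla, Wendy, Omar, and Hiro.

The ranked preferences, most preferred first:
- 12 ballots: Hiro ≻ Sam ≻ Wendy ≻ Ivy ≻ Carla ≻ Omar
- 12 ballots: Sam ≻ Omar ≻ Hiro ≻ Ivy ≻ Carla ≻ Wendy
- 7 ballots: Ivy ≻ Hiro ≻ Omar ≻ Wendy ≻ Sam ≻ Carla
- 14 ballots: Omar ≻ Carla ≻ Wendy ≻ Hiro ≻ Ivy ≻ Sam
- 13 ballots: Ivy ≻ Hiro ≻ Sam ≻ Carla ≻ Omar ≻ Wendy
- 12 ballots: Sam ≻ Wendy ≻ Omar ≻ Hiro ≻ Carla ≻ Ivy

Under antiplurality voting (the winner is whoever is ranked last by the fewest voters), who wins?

Hiro

Last-place votes: Ivy 12, Sam 14, Carla 7, Wendy 25, Omar 12, Hiro 0.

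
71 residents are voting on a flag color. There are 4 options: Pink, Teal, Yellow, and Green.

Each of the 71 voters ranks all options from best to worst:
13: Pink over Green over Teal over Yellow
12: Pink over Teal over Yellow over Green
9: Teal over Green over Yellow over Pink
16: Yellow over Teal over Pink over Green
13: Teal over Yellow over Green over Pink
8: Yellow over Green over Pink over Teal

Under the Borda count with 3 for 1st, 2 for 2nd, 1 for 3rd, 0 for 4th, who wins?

Teal

Pink: 13×3 + 12×3 + 9×0 + 16×1 + 13×0 + 8×1 = 99
Teal: 13×1 + 12×2 + 9×3 + 16×2 + 13×3 + 8×0 = 135
Yellow: 13×0 + 12×1 + 9×1 + 16×3 + 13×2 + 8×3 = 119
Green: 13×2 + 12×0 + 9×2 + 16×0 + 13×1 + 8×2 = 73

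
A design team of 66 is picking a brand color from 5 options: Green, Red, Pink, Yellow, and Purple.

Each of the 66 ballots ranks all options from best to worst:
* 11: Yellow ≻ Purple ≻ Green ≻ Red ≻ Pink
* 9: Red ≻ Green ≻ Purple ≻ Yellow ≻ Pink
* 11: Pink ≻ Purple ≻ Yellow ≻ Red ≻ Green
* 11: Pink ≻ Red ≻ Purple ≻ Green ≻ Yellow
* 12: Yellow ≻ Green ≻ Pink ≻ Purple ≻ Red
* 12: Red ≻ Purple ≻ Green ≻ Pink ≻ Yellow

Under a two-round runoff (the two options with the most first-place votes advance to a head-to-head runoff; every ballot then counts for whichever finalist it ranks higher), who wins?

Round 1 first-place votes: Green 0, Red 21, Pink 22, Yellow 23, Purple 0. Yellow and Pink advance.
Runoff: Yellow is ranked above Pink on 32 ballots, Pink above Yellow on 34.

Pink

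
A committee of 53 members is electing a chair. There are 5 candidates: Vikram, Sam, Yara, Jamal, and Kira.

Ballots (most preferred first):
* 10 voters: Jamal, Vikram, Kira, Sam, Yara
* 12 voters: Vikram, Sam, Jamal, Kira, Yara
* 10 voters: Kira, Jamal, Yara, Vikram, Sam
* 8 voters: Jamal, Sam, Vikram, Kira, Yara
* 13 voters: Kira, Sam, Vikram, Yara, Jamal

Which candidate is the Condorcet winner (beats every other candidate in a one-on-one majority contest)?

Jamal vs Vikram: 28–25
Jamal vs Sam: 28–25
Jamal vs Yara: 40–13
Jamal vs Kira: 30–23
Jamal beats every other candidate.

Jamal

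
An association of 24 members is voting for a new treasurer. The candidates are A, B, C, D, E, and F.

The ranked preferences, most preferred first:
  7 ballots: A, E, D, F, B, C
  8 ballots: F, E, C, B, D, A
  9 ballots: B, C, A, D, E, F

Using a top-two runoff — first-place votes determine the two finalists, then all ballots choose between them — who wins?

F

Round 1 first-place votes: A 7, B 9, C 0, D 0, E 0, F 8. B and F advance.
Runoff: B is ranked above F on 9 ballots, F above B on 15.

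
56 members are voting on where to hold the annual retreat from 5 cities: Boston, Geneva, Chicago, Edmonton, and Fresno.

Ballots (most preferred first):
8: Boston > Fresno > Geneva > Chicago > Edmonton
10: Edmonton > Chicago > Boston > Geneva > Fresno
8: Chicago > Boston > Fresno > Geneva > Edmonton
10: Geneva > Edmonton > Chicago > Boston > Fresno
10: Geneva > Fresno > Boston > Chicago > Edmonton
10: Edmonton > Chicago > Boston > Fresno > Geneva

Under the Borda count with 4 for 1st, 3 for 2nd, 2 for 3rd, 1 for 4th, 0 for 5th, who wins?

Boston: 8×4 + 10×2 + 8×3 + 10×1 + 10×2 + 10×2 = 126
Geneva: 8×2 + 10×1 + 8×1 + 10×4 + 10×4 + 10×0 = 114
Chicago: 8×1 + 10×3 + 8×4 + 10×2 + 10×1 + 10×3 = 130
Edmonton: 8×0 + 10×4 + 8×0 + 10×3 + 10×0 + 10×4 = 110
Fresno: 8×3 + 10×0 + 8×2 + 10×0 + 10×3 + 10×1 = 80

Chicago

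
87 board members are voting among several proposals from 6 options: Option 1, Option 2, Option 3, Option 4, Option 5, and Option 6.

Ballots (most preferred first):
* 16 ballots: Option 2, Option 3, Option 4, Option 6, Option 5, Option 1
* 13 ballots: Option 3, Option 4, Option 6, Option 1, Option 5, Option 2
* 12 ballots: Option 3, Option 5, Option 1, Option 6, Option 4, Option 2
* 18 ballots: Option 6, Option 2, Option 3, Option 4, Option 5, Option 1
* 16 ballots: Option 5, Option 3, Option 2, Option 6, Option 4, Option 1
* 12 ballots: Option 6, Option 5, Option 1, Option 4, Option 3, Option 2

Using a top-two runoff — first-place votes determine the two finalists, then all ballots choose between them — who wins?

Option 3

Round 1 first-place votes: Option 1 0, Option 2 16, Option 3 25, Option 4 0, Option 5 16, Option 6 30. Option 6 and Option 3 advance.
Runoff: Option 6 is ranked above Option 3 on 30 ballots, Option 3 above Option 6 on 57.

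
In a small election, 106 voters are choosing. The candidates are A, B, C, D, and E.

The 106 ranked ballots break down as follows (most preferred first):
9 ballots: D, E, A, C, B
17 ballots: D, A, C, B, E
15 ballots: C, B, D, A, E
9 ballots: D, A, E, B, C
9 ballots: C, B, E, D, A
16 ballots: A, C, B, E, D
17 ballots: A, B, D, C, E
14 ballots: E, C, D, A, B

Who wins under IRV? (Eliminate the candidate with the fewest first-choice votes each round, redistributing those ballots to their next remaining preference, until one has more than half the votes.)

Round 1: A 33, B 0, C 24, D 35, E 14. B eliminated.
Round 2: A 33, C 24, D 35, E 14. E eliminated.
Round 3: A 33, C 38, D 35. A eliminated.
Round 4: C 54, D 52. C has a majority (≥54).

C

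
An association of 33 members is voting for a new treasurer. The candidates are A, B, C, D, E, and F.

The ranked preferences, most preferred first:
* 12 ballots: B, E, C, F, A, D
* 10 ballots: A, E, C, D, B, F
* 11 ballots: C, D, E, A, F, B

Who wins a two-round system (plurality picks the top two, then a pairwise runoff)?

Round 1 first-place votes: A 10, B 12, C 11, D 0, E 0, F 0. B and C advance.
Runoff: B is ranked above C on 12 ballots, C above B on 21.

C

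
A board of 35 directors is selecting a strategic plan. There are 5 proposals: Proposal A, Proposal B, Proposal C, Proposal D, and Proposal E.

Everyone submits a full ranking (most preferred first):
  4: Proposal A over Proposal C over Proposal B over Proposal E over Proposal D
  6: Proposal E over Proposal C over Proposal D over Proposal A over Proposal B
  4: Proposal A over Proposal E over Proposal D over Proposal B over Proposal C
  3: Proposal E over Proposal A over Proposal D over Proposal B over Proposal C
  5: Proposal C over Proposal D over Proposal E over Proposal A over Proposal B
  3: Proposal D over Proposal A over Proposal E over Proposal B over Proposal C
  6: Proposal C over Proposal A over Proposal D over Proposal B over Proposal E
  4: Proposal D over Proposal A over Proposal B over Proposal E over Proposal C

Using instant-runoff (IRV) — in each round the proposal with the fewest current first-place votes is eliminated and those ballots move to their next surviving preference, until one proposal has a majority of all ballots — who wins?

Proposal A

Round 1: Proposal A 8, Proposal B 0, Proposal C 11, Proposal D 7, Proposal E 9. Proposal B eliminated.
Round 2: Proposal A 8, Proposal C 11, Proposal D 7, Proposal E 9. Proposal D eliminated.
Round 3: Proposal A 15, Proposal C 11, Proposal E 9. Proposal E eliminated.
Round 4: Proposal A 18, Proposal C 17. Proposal A has a majority (≥18).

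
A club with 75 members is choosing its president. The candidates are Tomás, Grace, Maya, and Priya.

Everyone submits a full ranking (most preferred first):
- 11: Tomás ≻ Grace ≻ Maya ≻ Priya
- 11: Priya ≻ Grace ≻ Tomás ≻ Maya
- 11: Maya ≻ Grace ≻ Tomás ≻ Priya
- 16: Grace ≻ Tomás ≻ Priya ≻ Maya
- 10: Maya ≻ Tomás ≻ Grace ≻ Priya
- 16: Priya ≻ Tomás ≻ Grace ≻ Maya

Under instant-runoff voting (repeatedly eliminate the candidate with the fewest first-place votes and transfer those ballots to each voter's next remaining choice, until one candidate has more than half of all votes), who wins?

Grace

Round 1: Tomás 11, Grace 16, Maya 21, Priya 27. Tomás eliminated.
Round 2: Grace 27, Maya 21, Priya 27. Maya eliminated.
Round 3: Grace 48, Priya 27. Grace has a majority (≥38).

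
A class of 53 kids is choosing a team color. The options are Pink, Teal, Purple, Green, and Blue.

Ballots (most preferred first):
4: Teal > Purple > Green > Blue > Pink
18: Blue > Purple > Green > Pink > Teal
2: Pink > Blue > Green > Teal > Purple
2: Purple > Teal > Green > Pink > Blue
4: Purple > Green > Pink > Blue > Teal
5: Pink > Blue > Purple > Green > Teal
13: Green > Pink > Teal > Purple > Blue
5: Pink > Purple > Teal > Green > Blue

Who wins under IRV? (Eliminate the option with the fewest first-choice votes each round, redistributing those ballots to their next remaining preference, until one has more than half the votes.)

Round 1: Pink 12, Teal 4, Purple 6, Green 13, Blue 18. Teal eliminated.
Round 2: Pink 12, Purple 10, Green 13, Blue 18. Purple eliminated.
Round 3: Pink 12, Green 23, Blue 18. Pink eliminated.
Round 4: Green 28, Blue 25. Green has a majority (≥27).

Green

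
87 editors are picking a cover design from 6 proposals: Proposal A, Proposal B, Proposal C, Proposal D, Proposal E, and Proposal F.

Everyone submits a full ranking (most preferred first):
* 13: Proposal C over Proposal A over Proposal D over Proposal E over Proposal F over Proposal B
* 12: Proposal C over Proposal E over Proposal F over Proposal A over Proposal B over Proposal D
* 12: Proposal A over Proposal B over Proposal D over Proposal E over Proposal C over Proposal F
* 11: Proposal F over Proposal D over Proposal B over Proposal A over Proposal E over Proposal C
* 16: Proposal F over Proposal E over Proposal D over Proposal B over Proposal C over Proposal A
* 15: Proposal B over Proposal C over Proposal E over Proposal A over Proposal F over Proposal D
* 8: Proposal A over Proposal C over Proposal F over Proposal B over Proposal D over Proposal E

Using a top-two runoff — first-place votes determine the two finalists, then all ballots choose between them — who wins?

Round 1 first-place votes: Proposal A 20, Proposal B 15, Proposal C 25, Proposal D 0, Proposal E 0, Proposal F 27. Proposal F and Proposal C advance.
Runoff: Proposal F is ranked above Proposal C on 27 ballots, Proposal C above Proposal F on 60.

Proposal C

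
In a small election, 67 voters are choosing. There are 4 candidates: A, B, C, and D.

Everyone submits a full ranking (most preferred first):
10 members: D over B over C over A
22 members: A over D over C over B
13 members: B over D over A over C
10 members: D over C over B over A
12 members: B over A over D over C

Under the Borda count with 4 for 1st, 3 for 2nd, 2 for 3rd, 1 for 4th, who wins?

D

A: 10×1 + 22×4 + 13×2 + 10×1 + 12×3 = 170
B: 10×3 + 22×1 + 13×4 + 10×2 + 12×4 = 172
C: 10×2 + 22×2 + 13×1 + 10×3 + 12×1 = 119
D: 10×4 + 22×3 + 13×3 + 10×4 + 12×2 = 209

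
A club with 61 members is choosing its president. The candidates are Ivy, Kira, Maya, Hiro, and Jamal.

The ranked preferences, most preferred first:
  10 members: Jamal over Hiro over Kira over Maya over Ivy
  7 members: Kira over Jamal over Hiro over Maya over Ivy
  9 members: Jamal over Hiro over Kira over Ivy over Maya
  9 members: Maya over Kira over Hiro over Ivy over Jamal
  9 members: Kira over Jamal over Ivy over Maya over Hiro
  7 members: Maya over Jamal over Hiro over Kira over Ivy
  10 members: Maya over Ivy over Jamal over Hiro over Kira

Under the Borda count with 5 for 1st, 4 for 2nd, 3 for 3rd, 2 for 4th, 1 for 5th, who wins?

Ivy: 10×1 + 7×1 + 9×2 + 9×2 + 9×3 + 7×1 + 10×4 = 127
Kira: 10×3 + 7×5 + 9×3 + 9×4 + 9×5 + 7×2 + 10×1 = 197
Maya: 10×2 + 7×2 + 9×1 + 9×5 + 9×2 + 7×5 + 10×5 = 191
Hiro: 10×4 + 7×3 + 9×4 + 9×3 + 9×1 + 7×3 + 10×2 = 174
Jamal: 10×5 + 7×4 + 9×5 + 9×1 + 9×4 + 7×4 + 10×3 = 226

Jamal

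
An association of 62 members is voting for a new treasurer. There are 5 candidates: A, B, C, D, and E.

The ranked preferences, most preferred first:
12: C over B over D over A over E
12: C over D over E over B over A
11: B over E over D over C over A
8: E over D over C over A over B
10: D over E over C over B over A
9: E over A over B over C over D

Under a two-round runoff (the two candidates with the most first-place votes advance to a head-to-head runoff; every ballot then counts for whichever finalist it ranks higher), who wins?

Round 1 first-place votes: A 0, B 11, C 24, D 10, E 17. C and E advance.
Runoff: C is ranked above E on 24 ballots, E above C on 38.

E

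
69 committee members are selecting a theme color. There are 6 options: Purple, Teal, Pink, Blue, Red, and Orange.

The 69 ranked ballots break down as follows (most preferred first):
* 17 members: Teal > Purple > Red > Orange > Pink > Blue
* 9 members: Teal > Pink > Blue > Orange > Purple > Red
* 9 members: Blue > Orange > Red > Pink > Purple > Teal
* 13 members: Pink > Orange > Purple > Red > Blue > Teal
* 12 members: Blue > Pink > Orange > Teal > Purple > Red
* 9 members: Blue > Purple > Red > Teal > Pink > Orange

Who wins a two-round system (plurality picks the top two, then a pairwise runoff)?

Round 1 first-place votes: Purple 0, Teal 26, Pink 13, Blue 30, Red 0, Orange 0. Blue and Teal advance.
Runoff: Blue is ranked above Teal on 43 ballots, Teal above Blue on 26.

Blue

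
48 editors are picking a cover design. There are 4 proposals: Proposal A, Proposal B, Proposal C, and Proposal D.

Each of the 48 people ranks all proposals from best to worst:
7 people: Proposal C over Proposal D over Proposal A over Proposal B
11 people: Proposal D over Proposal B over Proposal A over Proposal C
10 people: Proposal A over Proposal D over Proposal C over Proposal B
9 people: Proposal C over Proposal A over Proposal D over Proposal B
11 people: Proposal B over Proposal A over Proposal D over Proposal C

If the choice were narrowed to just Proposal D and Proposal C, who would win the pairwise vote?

Proposal D is ranked above Proposal C on 32 ballots; Proposal C above Proposal D on 16.

Proposal D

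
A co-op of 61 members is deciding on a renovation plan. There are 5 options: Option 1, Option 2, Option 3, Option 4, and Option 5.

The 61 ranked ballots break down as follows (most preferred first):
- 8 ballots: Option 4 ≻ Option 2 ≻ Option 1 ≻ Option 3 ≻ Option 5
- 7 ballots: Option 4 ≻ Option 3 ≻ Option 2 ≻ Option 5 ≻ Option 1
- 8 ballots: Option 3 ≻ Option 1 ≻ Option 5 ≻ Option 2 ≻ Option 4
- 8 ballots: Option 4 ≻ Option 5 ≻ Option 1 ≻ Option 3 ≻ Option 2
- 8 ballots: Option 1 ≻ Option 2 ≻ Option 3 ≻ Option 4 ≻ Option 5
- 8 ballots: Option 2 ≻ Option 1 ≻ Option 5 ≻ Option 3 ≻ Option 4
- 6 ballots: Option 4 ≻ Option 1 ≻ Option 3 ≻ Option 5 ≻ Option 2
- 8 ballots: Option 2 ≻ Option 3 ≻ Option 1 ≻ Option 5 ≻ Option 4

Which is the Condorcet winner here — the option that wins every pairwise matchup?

Option 2 vs Option 1: 31–30
Option 2 vs Option 3: 32–29
Option 2 vs Option 4: 32–29
Option 2 vs Option 5: 39–22
Option 2 beats every other option.

Option 2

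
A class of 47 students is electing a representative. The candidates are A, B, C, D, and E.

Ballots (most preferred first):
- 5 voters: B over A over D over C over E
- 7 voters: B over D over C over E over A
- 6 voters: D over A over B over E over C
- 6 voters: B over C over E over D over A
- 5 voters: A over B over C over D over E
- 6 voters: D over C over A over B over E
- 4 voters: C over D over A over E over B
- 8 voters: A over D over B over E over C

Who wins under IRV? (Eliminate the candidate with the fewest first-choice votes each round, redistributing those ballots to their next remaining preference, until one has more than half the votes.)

D

Round 1: A 13, B 18, C 4, D 12, E 0. E eliminated.
Round 2: A 13, B 18, C 4, D 12. C eliminated.
Round 3: A 13, B 18, D 16. A eliminated.
Round 4: B 23, D 24. D has a majority (≥24).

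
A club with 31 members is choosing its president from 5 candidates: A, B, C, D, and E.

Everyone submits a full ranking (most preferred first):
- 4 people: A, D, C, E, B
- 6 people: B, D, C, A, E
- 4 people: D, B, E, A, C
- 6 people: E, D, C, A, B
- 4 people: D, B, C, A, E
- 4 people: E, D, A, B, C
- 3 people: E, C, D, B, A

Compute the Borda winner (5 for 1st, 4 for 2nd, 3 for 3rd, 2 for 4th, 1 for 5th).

A: 4×5 + 6×2 + 4×2 + 6×2 + 4×2 + 4×3 + 3×1 = 75
B: 4×1 + 6×5 + 4×4 + 6×1 + 4×4 + 4×2 + 3×2 = 86
C: 4×3 + 6×3 + 4×1 + 6×3 + 4×3 + 4×1 + 3×4 = 80
D: 4×4 + 6×4 + 4×5 + 6×4 + 4×5 + 4×4 + 3×3 = 129
E: 4×2 + 6×1 + 4×3 + 6×5 + 4×1 + 4×5 + 3×5 = 95

D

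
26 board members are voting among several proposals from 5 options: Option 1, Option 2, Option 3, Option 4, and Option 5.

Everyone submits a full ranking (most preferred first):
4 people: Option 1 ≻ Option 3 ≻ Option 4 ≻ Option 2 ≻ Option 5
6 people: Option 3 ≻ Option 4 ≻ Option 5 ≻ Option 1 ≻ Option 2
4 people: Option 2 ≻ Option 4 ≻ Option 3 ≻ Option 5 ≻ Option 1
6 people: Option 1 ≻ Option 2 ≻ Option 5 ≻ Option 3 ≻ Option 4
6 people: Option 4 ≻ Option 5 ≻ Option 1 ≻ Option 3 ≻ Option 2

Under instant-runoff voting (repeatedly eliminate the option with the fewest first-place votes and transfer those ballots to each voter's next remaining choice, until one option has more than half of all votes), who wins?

Option 4

Round 1: Option 1 10, Option 2 4, Option 3 6, Option 4 6, Option 5 0. Option 5 eliminated.
Round 2: Option 1 10, Option 2 4, Option 3 6, Option 4 6. Option 2 eliminated.
Round 3: Option 1 10, Option 3 6, Option 4 10. Option 3 eliminated.
Round 4: Option 1 10, Option 4 16. Option 4 has a majority (≥14).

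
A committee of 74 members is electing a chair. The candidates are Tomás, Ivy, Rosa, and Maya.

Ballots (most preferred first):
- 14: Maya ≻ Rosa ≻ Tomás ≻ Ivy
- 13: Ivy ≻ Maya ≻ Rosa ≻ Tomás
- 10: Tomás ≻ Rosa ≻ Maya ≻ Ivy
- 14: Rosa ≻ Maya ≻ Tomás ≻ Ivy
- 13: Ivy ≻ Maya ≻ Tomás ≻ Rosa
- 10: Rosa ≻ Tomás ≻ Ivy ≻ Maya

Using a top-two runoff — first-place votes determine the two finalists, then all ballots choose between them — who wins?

Rosa

Round 1 first-place votes: Tomás 10, Ivy 26, Rosa 24, Maya 14. Ivy and Rosa advance.
Runoff: Ivy is ranked above Rosa on 26 ballots, Rosa above Ivy on 48.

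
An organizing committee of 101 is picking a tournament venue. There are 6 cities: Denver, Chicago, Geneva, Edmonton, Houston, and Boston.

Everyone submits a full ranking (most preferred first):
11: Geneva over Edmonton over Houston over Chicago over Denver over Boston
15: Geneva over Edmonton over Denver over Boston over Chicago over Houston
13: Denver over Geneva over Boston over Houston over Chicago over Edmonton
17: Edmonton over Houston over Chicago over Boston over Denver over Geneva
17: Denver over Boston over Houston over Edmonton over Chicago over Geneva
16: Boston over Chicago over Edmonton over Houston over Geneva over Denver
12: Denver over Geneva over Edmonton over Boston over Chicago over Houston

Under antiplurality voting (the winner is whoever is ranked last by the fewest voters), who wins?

Chicago

Last-place votes: Denver 16, Chicago 0, Geneva 34, Edmonton 13, Houston 27, Boston 11.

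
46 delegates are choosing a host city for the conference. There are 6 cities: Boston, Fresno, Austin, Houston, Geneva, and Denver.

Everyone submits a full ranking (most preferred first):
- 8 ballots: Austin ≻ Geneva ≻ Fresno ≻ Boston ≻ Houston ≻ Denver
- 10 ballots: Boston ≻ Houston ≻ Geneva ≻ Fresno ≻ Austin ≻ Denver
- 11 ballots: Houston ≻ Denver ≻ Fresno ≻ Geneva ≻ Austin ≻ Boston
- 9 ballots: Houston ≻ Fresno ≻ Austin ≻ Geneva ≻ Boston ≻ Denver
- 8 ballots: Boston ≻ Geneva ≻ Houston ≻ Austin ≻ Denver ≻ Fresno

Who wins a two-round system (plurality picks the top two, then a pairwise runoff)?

Round 1 first-place votes: Boston 18, Fresno 0, Austin 8, Houston 20, Geneva 0, Denver 0. Houston and Boston advance.
Runoff: Houston is ranked above Boston on 20 ballots, Boston above Houston on 26.

Boston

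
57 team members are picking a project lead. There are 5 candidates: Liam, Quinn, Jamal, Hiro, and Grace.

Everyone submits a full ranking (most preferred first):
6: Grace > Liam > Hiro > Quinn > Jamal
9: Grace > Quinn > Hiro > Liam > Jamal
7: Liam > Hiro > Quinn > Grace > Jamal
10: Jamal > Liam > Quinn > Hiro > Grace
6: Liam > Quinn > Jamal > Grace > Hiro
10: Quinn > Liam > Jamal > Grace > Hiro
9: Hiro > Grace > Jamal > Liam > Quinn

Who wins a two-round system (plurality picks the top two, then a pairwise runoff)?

Round 1 first-place votes: Liam 13, Quinn 10, Jamal 10, Hiro 9, Grace 15. Grace and Liam advance.
Runoff: Grace is ranked above Liam on 24 ballots, Liam above Grace on 33.

Liam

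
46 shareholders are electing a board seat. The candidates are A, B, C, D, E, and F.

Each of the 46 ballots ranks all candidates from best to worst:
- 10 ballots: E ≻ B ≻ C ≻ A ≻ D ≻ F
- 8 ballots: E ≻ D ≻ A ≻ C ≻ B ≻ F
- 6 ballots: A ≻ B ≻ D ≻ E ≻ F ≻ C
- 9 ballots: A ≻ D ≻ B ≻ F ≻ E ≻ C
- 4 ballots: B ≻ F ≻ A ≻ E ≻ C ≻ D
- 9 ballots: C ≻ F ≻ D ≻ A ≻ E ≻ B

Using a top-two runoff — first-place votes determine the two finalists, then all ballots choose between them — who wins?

A

Round 1 first-place votes: A 15, B 4, C 9, D 0, E 18, F 0. E and A advance.
Runoff: E is ranked above A on 18 ballots, A above E on 28.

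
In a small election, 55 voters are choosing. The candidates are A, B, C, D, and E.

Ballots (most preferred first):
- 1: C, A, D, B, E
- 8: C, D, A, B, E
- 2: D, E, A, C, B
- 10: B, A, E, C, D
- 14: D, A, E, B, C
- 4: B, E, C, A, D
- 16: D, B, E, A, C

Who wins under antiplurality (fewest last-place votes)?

Last-place votes: A 0, B 2, C 30, D 14, E 9.

A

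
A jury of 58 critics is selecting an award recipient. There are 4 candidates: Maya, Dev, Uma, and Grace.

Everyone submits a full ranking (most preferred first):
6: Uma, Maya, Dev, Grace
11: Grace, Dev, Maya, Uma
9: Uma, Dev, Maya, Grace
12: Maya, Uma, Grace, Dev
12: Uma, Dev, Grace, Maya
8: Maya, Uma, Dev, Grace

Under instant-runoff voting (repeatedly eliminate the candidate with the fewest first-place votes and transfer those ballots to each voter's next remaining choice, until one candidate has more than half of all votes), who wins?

Round 1: Maya 20, Dev 0, Uma 27, Grace 11. Dev eliminated.
Round 2: Maya 20, Uma 27, Grace 11. Grace eliminated.
Round 3: Maya 31, Uma 27. Maya has a majority (≥30).

Maya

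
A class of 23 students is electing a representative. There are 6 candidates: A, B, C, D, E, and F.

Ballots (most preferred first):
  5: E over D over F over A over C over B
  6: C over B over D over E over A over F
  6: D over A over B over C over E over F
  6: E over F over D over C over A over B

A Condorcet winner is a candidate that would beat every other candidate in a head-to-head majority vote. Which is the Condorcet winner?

D

D vs A: 23–0
D vs B: 17–6
D vs C: 17–6
D vs E: 12–11
D vs F: 17–6
D beats every other candidate.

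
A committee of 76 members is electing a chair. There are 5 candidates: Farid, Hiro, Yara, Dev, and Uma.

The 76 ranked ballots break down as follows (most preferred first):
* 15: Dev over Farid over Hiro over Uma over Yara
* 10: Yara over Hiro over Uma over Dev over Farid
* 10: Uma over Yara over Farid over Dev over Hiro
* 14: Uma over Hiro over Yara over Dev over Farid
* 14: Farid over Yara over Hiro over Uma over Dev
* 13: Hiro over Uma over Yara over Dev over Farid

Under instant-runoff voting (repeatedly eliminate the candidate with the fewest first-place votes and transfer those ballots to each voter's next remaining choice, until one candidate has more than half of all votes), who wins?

Hiro

Round 1: Farid 14, Hiro 13, Yara 10, Dev 15, Uma 24. Yara eliminated.
Round 2: Farid 14, Hiro 23, Dev 15, Uma 24. Farid eliminated.
Round 3: Hiro 37, Dev 15, Uma 24. Dev eliminated.
Round 4: Hiro 52, Uma 24. Hiro has a majority (≥39).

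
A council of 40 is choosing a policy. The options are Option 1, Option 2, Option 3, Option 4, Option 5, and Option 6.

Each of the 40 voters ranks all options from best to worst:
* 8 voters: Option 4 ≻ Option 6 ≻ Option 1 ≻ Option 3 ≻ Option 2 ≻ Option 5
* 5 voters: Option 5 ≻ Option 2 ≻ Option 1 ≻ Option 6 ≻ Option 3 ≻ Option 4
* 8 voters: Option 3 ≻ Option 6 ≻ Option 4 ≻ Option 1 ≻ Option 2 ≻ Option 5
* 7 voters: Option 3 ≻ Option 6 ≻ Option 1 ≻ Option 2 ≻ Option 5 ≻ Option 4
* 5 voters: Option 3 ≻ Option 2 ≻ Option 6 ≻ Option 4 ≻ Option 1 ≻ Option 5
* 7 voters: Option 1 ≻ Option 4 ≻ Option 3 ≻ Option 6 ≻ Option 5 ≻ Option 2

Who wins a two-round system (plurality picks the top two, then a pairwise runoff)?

Option 3

Round 1 first-place votes: Option 1 7, Option 2 0, Option 3 20, Option 4 8, Option 5 5, Option 6 0. Option 3 and Option 4 advance.
Runoff: Option 3 is ranked above Option 4 on 25 ballots, Option 4 above Option 3 on 15.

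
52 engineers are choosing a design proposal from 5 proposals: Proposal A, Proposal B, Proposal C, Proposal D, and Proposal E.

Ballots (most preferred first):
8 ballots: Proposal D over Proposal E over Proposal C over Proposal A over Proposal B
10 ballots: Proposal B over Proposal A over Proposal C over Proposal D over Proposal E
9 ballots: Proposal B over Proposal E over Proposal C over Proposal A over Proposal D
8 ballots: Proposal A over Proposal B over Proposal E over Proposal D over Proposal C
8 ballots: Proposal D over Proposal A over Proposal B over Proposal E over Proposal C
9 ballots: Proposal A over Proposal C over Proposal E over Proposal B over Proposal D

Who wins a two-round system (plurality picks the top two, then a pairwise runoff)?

Proposal A

Round 1 first-place votes: Proposal A 17, Proposal B 19, Proposal C 0, Proposal D 16, Proposal E 0. Proposal B and Proposal A advance.
Runoff: Proposal B is ranked above Proposal A on 19 ballots, Proposal A above Proposal B on 33.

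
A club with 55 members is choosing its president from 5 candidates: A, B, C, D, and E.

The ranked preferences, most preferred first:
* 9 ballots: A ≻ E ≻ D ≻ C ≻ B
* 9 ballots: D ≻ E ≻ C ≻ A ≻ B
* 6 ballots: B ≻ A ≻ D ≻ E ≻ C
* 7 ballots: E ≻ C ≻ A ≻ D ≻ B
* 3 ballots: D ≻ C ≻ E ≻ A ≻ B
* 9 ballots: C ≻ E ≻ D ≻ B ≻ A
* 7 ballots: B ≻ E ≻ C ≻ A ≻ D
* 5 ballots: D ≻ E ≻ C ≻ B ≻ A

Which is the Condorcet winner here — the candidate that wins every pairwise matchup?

E vs A: 40–15
E vs B: 42–13
E vs C: 43–12
E vs D: 32–23
E beats every other candidate.

E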